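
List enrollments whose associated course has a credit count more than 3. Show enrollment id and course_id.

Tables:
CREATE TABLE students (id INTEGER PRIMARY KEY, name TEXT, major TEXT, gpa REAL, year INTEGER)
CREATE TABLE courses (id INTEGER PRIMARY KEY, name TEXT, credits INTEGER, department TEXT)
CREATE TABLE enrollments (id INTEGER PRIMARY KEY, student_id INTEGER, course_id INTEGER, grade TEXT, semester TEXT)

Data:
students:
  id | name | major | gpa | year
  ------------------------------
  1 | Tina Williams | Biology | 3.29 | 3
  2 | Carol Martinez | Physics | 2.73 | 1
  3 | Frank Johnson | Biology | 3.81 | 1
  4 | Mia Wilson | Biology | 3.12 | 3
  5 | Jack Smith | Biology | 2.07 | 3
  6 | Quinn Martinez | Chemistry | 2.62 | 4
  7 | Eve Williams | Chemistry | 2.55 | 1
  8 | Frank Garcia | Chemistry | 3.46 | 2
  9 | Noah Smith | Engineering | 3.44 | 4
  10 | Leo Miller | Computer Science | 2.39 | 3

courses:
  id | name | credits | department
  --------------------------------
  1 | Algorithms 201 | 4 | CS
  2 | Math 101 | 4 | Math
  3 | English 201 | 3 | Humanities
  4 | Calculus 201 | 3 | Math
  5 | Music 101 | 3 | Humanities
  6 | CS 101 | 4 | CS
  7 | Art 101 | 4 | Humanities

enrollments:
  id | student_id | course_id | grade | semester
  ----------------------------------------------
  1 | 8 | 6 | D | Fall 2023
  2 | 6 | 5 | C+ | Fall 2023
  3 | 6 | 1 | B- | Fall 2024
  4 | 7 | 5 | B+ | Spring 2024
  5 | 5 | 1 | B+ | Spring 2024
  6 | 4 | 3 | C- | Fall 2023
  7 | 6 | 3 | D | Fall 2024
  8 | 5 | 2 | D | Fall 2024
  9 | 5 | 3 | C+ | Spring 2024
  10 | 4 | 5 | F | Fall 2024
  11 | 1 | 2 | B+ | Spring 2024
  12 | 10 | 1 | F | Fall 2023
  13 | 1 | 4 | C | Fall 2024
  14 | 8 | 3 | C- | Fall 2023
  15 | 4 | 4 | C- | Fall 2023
SELECT id, course_id FROM enrollments WHERE course_id IN (SELECT id FROM courses WHERE credits > 3)

Execution result:
id | course_id
1 | 6
3 | 1
5 | 1
8 | 2
11 | 2
12 | 1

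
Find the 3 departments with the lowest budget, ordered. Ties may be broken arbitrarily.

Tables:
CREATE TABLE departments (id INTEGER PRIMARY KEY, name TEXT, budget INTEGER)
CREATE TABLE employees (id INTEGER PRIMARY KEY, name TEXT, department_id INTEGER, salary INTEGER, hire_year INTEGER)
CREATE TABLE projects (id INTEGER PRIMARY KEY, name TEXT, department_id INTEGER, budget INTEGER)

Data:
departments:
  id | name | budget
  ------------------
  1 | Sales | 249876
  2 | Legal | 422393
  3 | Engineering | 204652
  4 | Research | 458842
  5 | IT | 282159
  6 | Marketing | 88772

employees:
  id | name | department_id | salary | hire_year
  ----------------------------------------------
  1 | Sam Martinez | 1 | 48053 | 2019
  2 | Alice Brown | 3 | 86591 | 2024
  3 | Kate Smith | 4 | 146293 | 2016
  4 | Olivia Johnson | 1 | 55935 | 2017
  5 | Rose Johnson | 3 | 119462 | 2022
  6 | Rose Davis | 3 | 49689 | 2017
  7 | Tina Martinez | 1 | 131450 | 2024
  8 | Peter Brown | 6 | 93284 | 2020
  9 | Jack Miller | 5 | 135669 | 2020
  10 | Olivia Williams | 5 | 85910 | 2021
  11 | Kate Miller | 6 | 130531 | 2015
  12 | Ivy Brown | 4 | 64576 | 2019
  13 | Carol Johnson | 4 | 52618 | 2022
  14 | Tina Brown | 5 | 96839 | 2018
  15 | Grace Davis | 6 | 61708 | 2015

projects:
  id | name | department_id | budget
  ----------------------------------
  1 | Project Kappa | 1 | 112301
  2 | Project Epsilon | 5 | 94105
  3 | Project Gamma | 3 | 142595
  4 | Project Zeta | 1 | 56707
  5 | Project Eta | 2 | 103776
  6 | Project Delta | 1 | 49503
SELECT name, budget FROM departments ORDER BY budget ASC LIMIT 3

Execution result:
name | budget
Marketing | 88772
Engineering | 204652
Sales | 249876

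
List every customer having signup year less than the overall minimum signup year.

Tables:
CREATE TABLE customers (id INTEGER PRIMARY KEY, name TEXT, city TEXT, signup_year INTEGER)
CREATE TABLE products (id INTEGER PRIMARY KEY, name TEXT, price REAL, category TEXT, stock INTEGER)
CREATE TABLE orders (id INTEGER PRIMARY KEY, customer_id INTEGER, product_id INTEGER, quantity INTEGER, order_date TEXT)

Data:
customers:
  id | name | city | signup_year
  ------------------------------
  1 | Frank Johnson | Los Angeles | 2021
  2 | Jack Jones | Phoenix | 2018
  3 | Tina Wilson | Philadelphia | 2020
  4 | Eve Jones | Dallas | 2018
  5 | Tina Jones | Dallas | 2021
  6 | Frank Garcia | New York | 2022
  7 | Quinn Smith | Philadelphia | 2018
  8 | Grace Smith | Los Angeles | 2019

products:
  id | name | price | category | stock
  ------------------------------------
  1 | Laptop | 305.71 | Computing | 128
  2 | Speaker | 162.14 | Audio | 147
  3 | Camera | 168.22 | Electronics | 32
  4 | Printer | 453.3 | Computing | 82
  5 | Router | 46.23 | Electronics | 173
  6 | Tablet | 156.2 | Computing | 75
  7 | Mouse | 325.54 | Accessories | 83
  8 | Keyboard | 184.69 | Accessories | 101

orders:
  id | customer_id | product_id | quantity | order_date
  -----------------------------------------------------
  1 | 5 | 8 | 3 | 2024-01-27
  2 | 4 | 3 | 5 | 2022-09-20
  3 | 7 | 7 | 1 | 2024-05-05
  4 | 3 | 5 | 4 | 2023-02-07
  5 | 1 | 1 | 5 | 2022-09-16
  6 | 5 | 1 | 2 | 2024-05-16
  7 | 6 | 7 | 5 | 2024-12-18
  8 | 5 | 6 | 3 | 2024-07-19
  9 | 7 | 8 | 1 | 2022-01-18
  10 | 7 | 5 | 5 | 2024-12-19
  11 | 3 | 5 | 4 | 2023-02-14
SELECT name, signup_year FROM customers WHERE signup_year < (SELECT MIN(signup_year) FROM customers)

Execution result:
(no rows)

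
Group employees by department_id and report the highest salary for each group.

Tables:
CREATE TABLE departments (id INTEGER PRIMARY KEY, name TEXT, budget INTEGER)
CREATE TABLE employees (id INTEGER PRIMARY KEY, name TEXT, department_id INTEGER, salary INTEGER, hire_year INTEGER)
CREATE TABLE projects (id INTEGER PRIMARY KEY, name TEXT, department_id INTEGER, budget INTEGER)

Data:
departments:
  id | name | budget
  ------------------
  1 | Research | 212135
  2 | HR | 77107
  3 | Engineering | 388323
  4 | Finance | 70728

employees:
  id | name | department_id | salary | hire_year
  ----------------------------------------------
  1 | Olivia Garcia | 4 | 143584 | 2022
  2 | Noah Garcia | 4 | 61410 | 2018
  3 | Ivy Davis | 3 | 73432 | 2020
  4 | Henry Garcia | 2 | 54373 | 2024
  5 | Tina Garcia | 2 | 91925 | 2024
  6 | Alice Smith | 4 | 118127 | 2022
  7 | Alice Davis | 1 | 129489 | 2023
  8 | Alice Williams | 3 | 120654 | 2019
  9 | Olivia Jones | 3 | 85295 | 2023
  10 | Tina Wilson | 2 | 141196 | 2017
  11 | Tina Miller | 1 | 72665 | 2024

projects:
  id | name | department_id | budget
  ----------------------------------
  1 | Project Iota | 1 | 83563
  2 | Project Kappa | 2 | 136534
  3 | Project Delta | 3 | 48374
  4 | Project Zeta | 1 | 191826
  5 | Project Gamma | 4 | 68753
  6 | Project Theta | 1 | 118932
SELECT department_id, MAX(salary) AS max_salary FROM employees GROUP BY department_id

Execution result:
department_id | max_salary
1 | 129489
2 | 141196
3 | 120654
4 | 143584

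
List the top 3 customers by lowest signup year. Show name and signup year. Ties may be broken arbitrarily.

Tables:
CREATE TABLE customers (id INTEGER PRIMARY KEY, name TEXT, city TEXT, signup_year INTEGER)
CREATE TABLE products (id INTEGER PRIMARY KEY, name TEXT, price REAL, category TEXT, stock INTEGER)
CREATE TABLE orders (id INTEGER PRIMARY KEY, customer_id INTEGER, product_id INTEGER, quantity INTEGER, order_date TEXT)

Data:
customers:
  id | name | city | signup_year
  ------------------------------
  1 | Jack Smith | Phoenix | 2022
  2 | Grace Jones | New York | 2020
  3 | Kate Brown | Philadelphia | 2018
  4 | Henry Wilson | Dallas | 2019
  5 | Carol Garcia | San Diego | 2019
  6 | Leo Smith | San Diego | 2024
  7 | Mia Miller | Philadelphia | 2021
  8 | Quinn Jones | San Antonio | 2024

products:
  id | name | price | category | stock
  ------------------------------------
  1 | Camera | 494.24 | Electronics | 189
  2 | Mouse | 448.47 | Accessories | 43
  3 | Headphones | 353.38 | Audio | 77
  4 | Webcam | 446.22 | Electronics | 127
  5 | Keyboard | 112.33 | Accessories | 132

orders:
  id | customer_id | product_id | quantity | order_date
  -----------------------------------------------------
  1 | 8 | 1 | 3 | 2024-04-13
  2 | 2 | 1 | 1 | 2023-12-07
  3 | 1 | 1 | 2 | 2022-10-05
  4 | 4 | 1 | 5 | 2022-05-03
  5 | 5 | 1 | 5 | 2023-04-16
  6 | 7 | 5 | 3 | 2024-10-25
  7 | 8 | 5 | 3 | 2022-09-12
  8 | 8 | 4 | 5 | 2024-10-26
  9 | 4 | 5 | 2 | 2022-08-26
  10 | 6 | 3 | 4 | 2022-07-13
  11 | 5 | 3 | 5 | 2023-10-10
SELECT name, signup_year FROM customers ORDER BY signup_year ASC LIMIT 3

Execution result:
name | signup_year
Kate Brown | 2018
Henry Wilson | 2019
Carol Garcia | 2019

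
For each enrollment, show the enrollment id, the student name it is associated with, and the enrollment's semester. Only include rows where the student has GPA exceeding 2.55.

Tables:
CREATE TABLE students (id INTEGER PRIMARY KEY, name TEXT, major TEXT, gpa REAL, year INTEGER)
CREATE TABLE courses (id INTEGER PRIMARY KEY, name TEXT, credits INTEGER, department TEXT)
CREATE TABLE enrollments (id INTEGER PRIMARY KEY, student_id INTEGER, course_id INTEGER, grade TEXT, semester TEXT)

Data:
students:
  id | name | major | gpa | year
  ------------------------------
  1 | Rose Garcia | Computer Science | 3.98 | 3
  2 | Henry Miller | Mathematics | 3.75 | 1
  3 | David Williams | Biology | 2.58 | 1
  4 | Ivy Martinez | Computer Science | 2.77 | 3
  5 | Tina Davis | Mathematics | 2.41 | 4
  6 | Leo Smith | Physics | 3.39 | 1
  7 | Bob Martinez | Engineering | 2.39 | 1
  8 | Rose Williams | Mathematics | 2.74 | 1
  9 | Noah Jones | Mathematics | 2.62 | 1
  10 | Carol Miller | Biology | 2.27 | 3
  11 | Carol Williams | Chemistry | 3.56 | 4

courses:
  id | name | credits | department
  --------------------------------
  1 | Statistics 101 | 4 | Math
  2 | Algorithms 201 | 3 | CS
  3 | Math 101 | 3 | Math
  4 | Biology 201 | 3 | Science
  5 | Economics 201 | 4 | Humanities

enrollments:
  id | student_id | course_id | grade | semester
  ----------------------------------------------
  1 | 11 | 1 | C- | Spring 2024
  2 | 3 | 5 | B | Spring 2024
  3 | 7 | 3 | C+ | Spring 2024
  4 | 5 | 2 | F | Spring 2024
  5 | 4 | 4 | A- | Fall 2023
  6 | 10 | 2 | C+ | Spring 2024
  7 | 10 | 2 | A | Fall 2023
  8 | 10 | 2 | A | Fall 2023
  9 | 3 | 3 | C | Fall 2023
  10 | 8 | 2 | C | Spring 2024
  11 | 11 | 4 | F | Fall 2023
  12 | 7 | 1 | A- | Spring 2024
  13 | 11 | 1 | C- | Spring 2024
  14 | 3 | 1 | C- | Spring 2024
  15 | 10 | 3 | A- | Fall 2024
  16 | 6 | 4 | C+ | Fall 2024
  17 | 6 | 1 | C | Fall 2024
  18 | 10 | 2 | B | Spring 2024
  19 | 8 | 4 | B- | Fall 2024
SELECT c.id, p.name AS student, c.semester FROM enrollments c JOIN students p ON c.student_id = p.id WHERE p.gpa > 2.55

Execution result:
id | student | semester
1 | Carol Williams | Spring 2024
2 | David Williams | Spring 2024
5 | Ivy Martinez | Fall 2023
9 | David Williams | Fall 2023
10 | Rose Williams | Spring 2024
11 | Carol Williams | Fall 2023
13 | Carol Williams | Spring 2024
14 | David Williams | Spring 2024
16 | Leo Smith | Fall 2024
17 | Leo Smith | Fall 2024
19 | Rose Williams | Fall 2024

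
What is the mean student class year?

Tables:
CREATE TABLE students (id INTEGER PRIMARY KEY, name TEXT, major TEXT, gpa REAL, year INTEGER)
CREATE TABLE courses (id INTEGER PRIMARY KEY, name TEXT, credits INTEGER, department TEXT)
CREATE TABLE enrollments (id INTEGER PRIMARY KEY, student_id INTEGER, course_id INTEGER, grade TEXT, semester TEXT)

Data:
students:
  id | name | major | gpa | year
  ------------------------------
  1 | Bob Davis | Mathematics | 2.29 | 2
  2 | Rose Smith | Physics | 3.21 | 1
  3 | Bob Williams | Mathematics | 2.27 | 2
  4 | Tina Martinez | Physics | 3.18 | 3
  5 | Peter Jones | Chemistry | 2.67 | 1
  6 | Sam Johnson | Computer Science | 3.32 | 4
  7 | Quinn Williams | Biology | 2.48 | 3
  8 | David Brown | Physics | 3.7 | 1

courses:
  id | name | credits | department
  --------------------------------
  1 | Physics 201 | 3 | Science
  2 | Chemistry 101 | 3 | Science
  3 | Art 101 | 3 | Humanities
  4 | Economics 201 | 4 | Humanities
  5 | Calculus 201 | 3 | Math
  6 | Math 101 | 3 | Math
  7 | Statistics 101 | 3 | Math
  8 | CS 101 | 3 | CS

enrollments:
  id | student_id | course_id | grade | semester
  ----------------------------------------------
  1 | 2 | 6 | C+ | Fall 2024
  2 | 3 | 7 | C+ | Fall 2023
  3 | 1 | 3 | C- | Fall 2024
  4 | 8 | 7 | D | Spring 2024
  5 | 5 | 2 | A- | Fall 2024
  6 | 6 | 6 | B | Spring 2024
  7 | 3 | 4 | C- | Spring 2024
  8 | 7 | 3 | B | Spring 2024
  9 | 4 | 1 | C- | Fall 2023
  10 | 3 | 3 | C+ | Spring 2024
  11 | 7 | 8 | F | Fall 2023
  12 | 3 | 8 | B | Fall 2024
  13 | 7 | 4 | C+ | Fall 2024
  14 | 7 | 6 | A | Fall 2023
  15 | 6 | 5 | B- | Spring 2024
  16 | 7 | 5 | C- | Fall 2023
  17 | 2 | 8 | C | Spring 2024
SELECT AVG(year) FROM students

Execution result:
2.13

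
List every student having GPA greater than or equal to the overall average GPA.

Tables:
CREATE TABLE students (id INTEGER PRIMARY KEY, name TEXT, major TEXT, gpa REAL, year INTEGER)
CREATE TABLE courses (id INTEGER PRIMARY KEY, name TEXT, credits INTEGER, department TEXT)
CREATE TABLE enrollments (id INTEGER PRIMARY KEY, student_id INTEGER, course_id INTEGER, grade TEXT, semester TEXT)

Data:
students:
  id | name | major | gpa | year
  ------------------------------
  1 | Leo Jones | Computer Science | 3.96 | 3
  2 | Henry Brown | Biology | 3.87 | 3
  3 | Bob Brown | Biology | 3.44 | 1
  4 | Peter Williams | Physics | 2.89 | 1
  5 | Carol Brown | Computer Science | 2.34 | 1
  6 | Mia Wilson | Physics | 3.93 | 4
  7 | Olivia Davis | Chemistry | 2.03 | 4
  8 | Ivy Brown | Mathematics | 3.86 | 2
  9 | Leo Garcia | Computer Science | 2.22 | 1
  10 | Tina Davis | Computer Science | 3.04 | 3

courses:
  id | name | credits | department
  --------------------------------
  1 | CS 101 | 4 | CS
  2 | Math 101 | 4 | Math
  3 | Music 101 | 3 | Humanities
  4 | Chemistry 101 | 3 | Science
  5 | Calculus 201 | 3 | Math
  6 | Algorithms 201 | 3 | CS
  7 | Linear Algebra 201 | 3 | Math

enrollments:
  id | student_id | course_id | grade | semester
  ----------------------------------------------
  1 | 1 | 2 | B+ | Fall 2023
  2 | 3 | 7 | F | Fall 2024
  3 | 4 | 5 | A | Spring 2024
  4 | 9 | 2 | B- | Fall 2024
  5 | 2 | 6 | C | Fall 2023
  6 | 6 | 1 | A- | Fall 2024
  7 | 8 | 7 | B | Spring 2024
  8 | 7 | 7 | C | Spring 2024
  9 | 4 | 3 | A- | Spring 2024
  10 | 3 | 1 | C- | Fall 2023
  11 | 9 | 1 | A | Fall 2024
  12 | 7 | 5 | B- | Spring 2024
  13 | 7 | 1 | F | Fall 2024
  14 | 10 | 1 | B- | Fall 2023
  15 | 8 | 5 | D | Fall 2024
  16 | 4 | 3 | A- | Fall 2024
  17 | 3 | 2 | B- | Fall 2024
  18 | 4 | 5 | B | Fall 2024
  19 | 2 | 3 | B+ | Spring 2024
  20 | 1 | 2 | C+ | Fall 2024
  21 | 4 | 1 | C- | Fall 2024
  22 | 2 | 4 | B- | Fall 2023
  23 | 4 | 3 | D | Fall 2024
SELECT name, gpa FROM students WHERE gpa >= (SELECT AVG(gpa) FROM students)

Execution result:
name | gpa
Leo Jones | 3.96
Henry Brown | 3.87
Bob Brown | 3.44
Mia Wilson | 3.93
Ivy Brown | 3.86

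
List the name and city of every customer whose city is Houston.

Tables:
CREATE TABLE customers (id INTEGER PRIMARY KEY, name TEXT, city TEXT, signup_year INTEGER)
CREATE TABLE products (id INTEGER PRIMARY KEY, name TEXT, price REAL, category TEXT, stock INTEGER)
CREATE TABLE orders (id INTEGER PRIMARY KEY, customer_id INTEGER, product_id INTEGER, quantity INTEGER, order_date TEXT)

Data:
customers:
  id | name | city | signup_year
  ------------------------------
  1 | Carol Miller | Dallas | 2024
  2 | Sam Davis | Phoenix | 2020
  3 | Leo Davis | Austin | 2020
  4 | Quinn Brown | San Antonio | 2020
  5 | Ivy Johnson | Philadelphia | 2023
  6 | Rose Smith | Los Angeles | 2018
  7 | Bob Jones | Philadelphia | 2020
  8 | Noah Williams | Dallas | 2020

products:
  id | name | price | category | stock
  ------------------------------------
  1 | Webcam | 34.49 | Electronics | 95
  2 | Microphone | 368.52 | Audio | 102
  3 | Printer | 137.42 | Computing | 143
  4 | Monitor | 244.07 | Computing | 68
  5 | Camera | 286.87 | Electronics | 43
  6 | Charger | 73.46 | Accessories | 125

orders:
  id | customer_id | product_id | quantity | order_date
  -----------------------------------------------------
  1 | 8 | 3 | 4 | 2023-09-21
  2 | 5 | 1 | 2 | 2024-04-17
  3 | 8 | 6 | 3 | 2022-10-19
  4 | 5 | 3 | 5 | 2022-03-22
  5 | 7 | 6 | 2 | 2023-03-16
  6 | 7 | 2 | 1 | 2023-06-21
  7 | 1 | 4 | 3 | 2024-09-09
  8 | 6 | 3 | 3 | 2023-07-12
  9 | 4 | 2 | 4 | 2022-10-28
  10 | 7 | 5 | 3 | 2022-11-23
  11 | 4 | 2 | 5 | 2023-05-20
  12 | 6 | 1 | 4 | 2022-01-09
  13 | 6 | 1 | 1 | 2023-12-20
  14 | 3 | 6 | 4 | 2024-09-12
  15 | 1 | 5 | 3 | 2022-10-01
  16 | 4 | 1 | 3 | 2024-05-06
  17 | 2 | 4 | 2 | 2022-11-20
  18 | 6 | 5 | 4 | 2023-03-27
SELECT name, city FROM customers WHERE city = 'Houston'

Execution result:
(no rows)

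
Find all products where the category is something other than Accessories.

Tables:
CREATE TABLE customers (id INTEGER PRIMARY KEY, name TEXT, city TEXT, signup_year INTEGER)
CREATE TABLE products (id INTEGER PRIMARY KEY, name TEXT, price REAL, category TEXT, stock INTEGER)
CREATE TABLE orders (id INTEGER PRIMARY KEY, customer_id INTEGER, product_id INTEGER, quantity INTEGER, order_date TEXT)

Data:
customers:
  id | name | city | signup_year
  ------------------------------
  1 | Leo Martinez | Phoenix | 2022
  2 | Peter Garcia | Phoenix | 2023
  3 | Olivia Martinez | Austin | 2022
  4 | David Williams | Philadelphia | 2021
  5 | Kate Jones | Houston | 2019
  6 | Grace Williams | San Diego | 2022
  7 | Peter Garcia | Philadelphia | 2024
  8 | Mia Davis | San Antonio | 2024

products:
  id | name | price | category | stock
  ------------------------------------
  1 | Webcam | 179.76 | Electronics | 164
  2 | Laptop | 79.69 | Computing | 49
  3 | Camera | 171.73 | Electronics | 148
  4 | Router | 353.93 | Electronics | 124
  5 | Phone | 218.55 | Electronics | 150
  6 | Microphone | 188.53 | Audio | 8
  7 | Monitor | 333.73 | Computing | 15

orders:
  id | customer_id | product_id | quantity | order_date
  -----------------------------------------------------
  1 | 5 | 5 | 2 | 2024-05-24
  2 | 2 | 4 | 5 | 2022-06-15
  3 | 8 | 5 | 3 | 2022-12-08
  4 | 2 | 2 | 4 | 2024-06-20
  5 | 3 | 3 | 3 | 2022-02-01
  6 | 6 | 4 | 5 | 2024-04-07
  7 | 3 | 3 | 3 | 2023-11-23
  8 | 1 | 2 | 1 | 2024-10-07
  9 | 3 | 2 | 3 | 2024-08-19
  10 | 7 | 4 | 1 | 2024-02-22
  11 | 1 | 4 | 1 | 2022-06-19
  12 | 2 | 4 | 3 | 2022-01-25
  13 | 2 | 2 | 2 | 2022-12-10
SELECT name, category FROM products WHERE category <> 'Accessories'

Execution result:
name | category
Webcam | Electronics
Laptop | Computing
Camera | Electronics
Router | Electronics
Phone | Electronics
Microphone | Audio
Monitor | Computing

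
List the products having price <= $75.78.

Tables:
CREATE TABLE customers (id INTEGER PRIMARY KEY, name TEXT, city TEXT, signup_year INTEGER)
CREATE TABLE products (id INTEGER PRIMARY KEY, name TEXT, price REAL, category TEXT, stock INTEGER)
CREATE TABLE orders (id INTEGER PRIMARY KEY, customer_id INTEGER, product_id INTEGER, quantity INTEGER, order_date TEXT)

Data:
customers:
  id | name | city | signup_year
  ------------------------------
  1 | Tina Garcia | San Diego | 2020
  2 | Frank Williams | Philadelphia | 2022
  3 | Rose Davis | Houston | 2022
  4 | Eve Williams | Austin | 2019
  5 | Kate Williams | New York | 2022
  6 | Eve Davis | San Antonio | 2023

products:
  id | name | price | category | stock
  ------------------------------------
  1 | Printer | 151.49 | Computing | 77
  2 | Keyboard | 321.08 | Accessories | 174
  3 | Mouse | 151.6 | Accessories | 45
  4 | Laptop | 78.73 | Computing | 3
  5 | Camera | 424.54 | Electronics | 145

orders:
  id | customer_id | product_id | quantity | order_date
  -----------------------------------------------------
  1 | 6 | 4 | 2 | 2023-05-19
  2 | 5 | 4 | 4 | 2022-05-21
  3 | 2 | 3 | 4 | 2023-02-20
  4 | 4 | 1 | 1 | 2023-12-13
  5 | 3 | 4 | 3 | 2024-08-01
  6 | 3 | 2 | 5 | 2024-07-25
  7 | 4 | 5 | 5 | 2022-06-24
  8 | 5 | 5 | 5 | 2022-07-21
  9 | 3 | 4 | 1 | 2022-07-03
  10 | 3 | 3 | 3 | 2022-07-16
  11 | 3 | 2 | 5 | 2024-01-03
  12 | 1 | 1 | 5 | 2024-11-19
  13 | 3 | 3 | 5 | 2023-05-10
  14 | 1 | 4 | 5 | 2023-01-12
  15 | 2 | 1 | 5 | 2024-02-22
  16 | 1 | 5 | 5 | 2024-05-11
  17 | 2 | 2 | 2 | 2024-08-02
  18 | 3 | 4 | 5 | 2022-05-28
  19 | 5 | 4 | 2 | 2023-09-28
SELECT name, price FROM products WHERE price <= 75.78

Execution result:
(no rows)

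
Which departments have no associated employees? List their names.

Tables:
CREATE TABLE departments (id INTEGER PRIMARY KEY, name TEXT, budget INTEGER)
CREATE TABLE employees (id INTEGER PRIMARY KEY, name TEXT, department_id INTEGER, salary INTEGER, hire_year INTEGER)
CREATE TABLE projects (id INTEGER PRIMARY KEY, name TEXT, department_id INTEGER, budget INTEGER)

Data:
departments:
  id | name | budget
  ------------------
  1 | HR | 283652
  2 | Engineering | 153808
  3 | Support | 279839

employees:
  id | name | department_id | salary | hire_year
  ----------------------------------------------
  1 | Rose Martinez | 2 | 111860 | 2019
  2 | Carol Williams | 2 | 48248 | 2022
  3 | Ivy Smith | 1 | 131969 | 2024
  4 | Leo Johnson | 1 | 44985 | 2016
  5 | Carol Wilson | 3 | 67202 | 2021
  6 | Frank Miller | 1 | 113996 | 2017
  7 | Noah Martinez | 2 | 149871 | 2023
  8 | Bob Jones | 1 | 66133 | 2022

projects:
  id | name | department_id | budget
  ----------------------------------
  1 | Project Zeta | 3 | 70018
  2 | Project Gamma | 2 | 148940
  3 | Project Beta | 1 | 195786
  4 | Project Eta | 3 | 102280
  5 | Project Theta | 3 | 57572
SELECT p.name FROM departments p LEFT JOIN employees c ON c.department_id = p.id WHERE c.id IS NULL

Execution result:
(no rows)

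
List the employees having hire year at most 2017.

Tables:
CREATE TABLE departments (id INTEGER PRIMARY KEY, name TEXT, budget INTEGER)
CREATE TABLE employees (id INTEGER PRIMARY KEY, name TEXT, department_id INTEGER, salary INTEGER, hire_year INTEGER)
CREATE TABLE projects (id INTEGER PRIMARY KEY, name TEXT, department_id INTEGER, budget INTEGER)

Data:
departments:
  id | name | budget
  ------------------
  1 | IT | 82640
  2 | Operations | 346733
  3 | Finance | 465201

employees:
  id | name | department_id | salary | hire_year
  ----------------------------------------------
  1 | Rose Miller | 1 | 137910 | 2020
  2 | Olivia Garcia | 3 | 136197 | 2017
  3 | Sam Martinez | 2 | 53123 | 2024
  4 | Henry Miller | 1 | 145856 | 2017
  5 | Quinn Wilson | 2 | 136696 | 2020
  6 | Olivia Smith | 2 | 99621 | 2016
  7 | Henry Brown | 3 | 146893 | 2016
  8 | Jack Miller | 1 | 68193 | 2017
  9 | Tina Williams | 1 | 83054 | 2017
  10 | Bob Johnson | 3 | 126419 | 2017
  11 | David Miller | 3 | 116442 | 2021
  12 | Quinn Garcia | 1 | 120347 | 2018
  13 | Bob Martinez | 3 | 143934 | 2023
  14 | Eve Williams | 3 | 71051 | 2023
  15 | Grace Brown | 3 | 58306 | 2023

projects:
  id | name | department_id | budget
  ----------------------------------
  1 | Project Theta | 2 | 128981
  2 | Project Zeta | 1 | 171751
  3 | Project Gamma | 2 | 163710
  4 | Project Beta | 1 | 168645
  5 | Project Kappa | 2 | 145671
SELECT name, hire_year FROM employees WHERE hire_year <= 2017

Execution result:
name | hire_year
Olivia Garcia | 2017
Henry Miller | 2017
Olivia Smith | 2016
Henry Brown | 2016
Jack Miller | 2017
Tina Williams | 2017
Bob Johnson | 2017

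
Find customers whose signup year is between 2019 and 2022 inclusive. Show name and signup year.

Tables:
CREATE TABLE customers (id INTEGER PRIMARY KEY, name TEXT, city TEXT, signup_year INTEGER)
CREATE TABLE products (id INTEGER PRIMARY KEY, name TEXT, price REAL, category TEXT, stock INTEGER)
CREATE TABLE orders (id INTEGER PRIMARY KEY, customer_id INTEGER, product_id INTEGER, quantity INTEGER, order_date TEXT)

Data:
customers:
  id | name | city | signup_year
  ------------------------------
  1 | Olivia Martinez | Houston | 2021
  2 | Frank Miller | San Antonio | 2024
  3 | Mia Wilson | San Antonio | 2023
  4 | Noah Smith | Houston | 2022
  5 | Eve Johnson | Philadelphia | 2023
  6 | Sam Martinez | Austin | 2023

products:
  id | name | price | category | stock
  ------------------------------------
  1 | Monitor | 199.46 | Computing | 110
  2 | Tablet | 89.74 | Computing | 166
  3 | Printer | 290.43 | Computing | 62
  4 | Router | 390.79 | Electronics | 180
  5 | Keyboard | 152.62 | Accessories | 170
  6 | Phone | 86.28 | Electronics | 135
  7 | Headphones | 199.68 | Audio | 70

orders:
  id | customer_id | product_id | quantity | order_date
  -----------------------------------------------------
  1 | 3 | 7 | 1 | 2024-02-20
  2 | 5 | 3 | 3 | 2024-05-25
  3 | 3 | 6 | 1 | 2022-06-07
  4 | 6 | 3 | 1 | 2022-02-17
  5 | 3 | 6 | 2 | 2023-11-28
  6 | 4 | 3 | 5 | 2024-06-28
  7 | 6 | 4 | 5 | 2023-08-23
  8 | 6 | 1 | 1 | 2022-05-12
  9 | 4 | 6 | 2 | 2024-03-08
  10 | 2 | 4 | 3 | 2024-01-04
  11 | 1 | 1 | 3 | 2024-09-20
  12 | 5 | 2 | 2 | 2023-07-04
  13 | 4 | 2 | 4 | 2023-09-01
SELECT name, signup_year FROM customers WHERE signup_year BETWEEN 2019 AND 2022

Execution result:
name | signup_year
Olivia Martinez | 2021
Noah Smith | 2022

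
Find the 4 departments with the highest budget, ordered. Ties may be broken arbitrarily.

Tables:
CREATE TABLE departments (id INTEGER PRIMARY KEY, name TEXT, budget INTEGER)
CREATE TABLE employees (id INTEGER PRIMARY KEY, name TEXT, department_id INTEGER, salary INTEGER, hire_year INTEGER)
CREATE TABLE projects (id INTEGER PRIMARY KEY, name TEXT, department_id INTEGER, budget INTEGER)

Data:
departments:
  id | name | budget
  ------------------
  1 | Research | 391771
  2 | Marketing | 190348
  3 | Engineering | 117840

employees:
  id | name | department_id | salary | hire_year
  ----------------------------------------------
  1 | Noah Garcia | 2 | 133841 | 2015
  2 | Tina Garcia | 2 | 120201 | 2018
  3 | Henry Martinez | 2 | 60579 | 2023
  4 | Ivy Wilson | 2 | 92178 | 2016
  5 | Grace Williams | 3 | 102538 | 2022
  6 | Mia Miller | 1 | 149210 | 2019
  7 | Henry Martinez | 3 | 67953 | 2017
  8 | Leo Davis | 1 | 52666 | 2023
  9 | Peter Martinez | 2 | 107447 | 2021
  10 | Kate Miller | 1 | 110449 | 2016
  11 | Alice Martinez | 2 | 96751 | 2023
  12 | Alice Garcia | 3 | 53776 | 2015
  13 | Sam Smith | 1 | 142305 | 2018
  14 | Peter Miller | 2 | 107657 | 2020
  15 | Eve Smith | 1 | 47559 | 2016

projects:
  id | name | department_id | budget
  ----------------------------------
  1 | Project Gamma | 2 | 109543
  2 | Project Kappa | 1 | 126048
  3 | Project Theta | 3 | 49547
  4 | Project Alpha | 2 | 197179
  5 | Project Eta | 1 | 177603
SELECT name, budget FROM departments ORDER BY budget DESC LIMIT 4

Execution result:
name | budget
Research | 391771
Marketing | 190348
Engineering | 117840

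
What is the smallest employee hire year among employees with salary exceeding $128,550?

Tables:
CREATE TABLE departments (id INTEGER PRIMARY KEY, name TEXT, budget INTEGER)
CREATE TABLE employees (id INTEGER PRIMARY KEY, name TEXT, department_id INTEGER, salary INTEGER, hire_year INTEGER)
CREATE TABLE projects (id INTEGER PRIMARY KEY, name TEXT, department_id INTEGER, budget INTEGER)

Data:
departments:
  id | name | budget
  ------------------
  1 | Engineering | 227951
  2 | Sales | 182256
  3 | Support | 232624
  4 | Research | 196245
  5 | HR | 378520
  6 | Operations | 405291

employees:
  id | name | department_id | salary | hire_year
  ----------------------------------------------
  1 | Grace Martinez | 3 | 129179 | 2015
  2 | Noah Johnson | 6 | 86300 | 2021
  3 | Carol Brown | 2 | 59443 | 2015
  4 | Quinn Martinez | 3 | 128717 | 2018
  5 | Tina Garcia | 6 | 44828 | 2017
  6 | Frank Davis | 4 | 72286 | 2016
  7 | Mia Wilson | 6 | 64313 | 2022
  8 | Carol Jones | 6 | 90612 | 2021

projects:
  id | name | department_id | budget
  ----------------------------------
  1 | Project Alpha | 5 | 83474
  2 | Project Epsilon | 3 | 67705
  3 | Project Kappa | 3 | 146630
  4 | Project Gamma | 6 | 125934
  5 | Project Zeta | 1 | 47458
SELECT MIN(hire_year) FROM employees WHERE salary > 128550

Execution result:
2015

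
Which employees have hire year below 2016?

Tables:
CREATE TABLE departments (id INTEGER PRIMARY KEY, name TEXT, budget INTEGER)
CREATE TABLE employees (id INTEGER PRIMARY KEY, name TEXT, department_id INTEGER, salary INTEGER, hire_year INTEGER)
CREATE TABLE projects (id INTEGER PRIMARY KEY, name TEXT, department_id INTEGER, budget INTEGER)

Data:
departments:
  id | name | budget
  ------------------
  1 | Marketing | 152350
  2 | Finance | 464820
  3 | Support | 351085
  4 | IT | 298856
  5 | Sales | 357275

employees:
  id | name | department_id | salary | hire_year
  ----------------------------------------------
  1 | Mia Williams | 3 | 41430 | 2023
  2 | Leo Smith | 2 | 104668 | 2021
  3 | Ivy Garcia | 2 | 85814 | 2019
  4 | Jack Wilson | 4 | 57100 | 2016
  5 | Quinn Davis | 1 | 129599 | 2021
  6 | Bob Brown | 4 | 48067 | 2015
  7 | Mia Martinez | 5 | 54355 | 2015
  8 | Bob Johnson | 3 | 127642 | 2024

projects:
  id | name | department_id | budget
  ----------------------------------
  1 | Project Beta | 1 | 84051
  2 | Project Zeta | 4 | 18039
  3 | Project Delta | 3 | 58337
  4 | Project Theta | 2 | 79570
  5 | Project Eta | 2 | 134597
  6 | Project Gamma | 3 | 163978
SELECT name, hire_year FROM employees WHERE hire_year < 2016

Execution result:
name | hire_year
Bob Brown | 2015
Mia Martinez | 2015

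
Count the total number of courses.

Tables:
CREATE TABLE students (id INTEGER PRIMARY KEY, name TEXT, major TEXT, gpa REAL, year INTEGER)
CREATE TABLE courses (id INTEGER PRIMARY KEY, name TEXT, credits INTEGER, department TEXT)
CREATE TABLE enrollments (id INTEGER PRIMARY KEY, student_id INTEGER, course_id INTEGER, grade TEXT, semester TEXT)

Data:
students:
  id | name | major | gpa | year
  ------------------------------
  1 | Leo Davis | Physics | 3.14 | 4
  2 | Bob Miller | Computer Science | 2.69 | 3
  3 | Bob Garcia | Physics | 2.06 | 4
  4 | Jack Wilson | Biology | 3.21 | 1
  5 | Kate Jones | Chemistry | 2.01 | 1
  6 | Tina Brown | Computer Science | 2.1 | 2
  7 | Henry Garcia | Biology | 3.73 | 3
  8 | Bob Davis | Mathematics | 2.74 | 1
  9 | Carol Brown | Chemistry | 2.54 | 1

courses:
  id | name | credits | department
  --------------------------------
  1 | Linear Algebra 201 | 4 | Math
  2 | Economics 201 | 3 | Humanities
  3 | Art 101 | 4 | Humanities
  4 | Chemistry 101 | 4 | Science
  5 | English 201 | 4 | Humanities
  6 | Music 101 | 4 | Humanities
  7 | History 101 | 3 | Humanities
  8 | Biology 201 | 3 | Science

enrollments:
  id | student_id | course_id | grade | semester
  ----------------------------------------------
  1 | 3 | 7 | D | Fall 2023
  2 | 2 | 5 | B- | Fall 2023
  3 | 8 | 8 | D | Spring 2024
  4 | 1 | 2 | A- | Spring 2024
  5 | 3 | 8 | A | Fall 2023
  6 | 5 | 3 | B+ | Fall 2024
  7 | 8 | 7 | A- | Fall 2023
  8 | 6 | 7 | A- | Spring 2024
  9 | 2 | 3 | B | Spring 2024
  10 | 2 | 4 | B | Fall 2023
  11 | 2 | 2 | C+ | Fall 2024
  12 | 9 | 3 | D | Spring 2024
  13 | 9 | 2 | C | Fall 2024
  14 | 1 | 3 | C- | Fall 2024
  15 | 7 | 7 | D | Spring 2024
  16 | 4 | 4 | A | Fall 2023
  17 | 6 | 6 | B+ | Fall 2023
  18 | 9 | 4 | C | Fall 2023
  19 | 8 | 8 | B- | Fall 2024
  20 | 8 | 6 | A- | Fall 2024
SELECT COUNT(*) FROM courses

Execution result:
8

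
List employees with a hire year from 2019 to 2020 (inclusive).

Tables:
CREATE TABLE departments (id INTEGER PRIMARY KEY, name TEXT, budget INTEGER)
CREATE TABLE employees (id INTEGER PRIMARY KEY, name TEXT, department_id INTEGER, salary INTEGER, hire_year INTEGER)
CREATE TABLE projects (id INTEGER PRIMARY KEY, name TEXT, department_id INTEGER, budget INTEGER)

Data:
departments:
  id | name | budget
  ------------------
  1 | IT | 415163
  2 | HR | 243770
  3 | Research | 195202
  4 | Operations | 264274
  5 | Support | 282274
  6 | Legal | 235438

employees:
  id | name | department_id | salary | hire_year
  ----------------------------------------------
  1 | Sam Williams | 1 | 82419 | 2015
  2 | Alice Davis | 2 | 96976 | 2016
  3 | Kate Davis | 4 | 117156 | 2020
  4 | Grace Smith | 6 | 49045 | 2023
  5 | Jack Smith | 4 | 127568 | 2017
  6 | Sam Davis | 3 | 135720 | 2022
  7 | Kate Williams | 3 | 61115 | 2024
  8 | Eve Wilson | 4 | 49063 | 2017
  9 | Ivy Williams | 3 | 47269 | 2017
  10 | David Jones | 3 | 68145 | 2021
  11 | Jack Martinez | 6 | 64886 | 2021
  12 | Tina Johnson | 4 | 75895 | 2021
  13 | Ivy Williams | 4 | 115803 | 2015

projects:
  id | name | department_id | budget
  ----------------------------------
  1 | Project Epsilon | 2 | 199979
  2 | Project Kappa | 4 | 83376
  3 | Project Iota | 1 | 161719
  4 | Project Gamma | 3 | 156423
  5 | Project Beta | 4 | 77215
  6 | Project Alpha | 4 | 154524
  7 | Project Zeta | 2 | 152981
SELECT name, hire_year FROM employees WHERE hire_year BETWEEN 2019 AND 2020

Execution result:
name | hire_year
Kate Davis | 2020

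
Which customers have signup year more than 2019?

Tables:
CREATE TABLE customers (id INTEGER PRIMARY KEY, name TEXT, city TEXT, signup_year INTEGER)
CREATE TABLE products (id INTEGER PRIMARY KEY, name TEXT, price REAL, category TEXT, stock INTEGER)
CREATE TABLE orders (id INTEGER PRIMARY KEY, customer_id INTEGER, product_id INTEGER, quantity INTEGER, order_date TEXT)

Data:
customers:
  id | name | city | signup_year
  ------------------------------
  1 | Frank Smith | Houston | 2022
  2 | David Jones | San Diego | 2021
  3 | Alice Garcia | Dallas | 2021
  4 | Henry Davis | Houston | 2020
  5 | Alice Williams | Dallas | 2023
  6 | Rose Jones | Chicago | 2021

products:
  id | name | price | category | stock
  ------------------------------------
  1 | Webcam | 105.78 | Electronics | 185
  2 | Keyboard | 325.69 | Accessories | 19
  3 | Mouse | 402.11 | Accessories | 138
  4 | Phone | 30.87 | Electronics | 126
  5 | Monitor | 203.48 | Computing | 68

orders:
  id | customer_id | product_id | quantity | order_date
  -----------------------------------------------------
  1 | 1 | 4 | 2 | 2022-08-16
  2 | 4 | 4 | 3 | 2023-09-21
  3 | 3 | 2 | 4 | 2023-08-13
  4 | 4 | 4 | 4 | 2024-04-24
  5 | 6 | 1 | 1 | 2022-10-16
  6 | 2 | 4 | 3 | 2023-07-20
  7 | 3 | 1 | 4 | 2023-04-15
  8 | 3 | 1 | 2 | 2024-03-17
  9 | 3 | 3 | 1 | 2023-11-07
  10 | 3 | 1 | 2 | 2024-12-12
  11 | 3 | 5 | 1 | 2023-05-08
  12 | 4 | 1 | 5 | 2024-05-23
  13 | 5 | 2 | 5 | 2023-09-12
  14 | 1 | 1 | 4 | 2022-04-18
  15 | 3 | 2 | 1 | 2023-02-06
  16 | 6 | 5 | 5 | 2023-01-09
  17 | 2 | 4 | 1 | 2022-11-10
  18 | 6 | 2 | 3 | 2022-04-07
SELECT name, signup_year FROM customers WHERE signup_year > 2019

Execution result:
name | signup_year
Frank Smith | 2022
David Jones | 2021
Alice Garcia | 2021
Henry Davis | 2020
Alice Williams | 2023
Rose Jones | 2021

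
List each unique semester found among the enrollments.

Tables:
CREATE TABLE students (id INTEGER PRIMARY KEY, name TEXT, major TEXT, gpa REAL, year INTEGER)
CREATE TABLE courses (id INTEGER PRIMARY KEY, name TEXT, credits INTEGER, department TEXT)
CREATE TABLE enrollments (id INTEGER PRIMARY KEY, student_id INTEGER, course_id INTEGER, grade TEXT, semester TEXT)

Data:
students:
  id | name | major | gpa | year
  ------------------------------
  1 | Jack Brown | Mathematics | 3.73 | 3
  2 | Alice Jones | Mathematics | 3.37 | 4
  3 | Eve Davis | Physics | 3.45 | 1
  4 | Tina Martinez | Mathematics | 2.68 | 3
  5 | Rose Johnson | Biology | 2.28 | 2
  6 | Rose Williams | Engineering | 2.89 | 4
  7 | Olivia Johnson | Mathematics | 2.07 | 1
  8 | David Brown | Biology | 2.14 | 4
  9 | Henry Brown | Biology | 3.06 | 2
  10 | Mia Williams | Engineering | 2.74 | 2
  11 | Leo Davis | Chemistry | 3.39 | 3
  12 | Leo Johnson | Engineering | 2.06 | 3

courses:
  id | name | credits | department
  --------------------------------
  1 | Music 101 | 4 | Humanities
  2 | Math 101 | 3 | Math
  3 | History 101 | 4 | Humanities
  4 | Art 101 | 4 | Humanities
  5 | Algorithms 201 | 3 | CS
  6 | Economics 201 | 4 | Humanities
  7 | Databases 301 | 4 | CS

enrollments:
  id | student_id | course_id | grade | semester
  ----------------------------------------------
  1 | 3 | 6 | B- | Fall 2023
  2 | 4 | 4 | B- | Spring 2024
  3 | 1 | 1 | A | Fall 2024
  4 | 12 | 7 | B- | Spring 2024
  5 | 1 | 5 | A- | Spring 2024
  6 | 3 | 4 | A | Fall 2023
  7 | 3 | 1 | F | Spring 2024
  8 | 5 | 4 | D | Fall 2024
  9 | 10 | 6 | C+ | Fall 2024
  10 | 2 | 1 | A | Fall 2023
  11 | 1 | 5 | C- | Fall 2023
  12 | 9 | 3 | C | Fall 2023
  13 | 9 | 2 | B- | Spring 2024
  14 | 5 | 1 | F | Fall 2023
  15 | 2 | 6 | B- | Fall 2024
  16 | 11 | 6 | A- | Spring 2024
SELECT DISTINCT semester FROM enrollments

Execution result:
semester
Fall 2023
Spring 2024
Fall 2024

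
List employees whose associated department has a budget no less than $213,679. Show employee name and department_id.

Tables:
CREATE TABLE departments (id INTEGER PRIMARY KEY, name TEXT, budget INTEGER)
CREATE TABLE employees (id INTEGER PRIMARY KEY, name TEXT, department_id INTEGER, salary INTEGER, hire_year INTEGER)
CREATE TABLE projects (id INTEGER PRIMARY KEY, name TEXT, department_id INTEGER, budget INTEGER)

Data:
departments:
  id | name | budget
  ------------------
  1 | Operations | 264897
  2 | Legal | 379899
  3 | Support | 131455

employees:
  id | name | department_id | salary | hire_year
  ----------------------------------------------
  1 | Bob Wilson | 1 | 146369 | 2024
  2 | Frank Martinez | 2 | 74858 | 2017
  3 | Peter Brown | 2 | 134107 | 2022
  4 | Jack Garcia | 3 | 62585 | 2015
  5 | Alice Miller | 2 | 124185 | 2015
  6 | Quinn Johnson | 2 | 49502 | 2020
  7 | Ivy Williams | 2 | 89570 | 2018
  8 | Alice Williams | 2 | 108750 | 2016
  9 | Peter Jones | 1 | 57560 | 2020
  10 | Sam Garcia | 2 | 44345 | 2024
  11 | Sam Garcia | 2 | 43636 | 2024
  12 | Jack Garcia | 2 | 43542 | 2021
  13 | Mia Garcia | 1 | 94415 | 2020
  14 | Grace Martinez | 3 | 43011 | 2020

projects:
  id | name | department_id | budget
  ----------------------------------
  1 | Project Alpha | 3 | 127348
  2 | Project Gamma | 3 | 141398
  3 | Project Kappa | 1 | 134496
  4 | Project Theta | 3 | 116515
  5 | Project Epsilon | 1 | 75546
SELECT name, department_id FROM employees WHERE department_id IN (SELECT id FROM departments WHERE budget >= 213679)

Execution result:
name | department_id
Bob Wilson | 1
Frank Martinez | 2
Peter Brown | 2
Alice Miller | 2
Quinn Johnson | 2
Ivy Williams | 2
Alice Williams | 2
Peter Jones | 1
Sam Garcia | 2
Sam Garcia | 2
Jack Garcia | 2
Mia Garcia | 1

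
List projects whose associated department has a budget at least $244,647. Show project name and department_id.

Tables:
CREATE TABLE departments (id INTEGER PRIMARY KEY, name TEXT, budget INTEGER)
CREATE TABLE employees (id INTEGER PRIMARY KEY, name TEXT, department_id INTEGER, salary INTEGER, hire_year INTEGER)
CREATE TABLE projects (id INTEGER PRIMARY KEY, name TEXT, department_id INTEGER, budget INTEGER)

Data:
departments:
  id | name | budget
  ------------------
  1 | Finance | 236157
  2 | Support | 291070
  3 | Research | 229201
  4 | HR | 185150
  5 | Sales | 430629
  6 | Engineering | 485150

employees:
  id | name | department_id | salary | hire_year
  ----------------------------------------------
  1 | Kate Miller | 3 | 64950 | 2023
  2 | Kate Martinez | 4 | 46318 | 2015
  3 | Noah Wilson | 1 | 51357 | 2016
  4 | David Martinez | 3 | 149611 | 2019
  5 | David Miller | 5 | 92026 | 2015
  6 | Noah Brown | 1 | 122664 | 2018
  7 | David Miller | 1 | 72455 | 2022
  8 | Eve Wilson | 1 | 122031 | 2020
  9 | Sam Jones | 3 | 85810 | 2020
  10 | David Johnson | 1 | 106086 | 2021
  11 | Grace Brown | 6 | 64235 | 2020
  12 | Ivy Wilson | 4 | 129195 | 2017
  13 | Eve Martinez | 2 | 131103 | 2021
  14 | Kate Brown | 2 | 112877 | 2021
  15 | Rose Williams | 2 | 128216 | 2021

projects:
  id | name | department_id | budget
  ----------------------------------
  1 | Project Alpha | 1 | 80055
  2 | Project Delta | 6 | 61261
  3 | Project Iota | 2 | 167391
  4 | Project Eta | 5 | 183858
SELECT name, department_id FROM projects WHERE department_id IN (SELECT id FROM departments WHERE budget >= 244647)

Execution result:
name | department_id
Project Delta | 6
Project Iota | 2
Project Eta | 5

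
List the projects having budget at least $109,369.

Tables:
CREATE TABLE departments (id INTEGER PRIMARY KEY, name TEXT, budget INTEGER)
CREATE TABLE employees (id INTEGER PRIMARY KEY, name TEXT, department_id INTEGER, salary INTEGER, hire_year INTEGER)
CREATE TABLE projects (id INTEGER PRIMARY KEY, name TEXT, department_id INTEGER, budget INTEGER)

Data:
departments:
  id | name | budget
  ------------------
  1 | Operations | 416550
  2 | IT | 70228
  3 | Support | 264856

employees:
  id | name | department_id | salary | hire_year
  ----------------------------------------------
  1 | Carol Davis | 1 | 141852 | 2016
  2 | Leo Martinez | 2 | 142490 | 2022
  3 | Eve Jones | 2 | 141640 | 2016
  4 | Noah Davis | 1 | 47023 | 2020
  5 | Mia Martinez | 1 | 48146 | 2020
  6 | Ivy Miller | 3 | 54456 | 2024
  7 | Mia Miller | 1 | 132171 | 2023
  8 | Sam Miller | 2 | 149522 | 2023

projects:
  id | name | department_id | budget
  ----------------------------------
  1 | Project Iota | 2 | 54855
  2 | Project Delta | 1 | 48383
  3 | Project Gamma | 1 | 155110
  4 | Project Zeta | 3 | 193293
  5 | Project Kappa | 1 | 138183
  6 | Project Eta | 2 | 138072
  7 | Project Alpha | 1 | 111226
SELECT name, budget FROM projects WHERE budget >= 109369

Execution result:
name | budget
Project Gamma | 155110
Project Zeta | 193293
Project Kappa | 138183
Project Eta | 138072
Project Alpha | 111226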